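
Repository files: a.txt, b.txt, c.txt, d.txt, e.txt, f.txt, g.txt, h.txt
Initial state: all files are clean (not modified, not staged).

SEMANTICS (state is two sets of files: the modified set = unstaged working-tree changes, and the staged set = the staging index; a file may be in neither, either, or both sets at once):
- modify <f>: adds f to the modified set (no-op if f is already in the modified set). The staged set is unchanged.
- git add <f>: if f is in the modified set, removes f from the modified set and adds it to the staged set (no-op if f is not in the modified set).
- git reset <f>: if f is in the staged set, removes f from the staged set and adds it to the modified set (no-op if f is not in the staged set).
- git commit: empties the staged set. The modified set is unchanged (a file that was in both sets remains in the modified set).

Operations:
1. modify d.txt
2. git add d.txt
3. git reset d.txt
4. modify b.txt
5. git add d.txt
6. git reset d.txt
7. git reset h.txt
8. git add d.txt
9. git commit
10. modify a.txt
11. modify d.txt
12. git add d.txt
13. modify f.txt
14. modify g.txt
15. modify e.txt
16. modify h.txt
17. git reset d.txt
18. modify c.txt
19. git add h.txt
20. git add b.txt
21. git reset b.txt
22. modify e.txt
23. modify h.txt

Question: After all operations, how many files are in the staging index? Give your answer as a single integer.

Answer: 1

Derivation:
After op 1 (modify d.txt): modified={d.txt} staged={none}
After op 2 (git add d.txt): modified={none} staged={d.txt}
After op 3 (git reset d.txt): modified={d.txt} staged={none}
After op 4 (modify b.txt): modified={b.txt, d.txt} staged={none}
After op 5 (git add d.txt): modified={b.txt} staged={d.txt}
After op 6 (git reset d.txt): modified={b.txt, d.txt} staged={none}
After op 7 (git reset h.txt): modified={b.txt, d.txt} staged={none}
After op 8 (git add d.txt): modified={b.txt} staged={d.txt}
After op 9 (git commit): modified={b.txt} staged={none}
After op 10 (modify a.txt): modified={a.txt, b.txt} staged={none}
After op 11 (modify d.txt): modified={a.txt, b.txt, d.txt} staged={none}
After op 12 (git add d.txt): modified={a.txt, b.txt} staged={d.txt}
After op 13 (modify f.txt): modified={a.txt, b.txt, f.txt} staged={d.txt}
After op 14 (modify g.txt): modified={a.txt, b.txt, f.txt, g.txt} staged={d.txt}
After op 15 (modify e.txt): modified={a.txt, b.txt, e.txt, f.txt, g.txt} staged={d.txt}
After op 16 (modify h.txt): modified={a.txt, b.txt, e.txt, f.txt, g.txt, h.txt} staged={d.txt}
After op 17 (git reset d.txt): modified={a.txt, b.txt, d.txt, e.txt, f.txt, g.txt, h.txt} staged={none}
After op 18 (modify c.txt): modified={a.txt, b.txt, c.txt, d.txt, e.txt, f.txt, g.txt, h.txt} staged={none}
After op 19 (git add h.txt): modified={a.txt, b.txt, c.txt, d.txt, e.txt, f.txt, g.txt} staged={h.txt}
After op 20 (git add b.txt): modified={a.txt, c.txt, d.txt, e.txt, f.txt, g.txt} staged={b.txt, h.txt}
After op 21 (git reset b.txt): modified={a.txt, b.txt, c.txt, d.txt, e.txt, f.txt, g.txt} staged={h.txt}
After op 22 (modify e.txt): modified={a.txt, b.txt, c.txt, d.txt, e.txt, f.txt, g.txt} staged={h.txt}
After op 23 (modify h.txt): modified={a.txt, b.txt, c.txt, d.txt, e.txt, f.txt, g.txt, h.txt} staged={h.txt}
Final staged set: {h.txt} -> count=1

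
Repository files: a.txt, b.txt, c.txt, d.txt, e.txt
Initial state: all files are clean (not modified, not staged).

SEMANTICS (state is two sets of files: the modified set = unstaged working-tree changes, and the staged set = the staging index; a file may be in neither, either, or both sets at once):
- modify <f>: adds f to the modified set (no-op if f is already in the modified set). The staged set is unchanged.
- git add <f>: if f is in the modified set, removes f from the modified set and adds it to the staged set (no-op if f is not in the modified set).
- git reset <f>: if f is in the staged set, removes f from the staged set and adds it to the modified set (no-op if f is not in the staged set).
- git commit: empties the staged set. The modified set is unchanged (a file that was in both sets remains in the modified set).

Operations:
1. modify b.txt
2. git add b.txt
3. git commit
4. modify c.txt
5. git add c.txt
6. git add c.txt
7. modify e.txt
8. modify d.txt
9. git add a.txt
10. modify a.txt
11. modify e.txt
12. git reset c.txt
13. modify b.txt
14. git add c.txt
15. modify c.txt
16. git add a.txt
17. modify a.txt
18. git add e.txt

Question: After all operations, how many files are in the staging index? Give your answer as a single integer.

Answer: 3

Derivation:
After op 1 (modify b.txt): modified={b.txt} staged={none}
After op 2 (git add b.txt): modified={none} staged={b.txt}
After op 3 (git commit): modified={none} staged={none}
After op 4 (modify c.txt): modified={c.txt} staged={none}
After op 5 (git add c.txt): modified={none} staged={c.txt}
After op 6 (git add c.txt): modified={none} staged={c.txt}
After op 7 (modify e.txt): modified={e.txt} staged={c.txt}
After op 8 (modify d.txt): modified={d.txt, e.txt} staged={c.txt}
After op 9 (git add a.txt): modified={d.txt, e.txt} staged={c.txt}
After op 10 (modify a.txt): modified={a.txt, d.txt, e.txt} staged={c.txt}
After op 11 (modify e.txt): modified={a.txt, d.txt, e.txt} staged={c.txt}
After op 12 (git reset c.txt): modified={a.txt, c.txt, d.txt, e.txt} staged={none}
After op 13 (modify b.txt): modified={a.txt, b.txt, c.txt, d.txt, e.txt} staged={none}
After op 14 (git add c.txt): modified={a.txt, b.txt, d.txt, e.txt} staged={c.txt}
After op 15 (modify c.txt): modified={a.txt, b.txt, c.txt, d.txt, e.txt} staged={c.txt}
After op 16 (git add a.txt): modified={b.txt, c.txt, d.txt, e.txt} staged={a.txt, c.txt}
After op 17 (modify a.txt): modified={a.txt, b.txt, c.txt, d.txt, e.txt} staged={a.txt, c.txt}
After op 18 (git add e.txt): modified={a.txt, b.txt, c.txt, d.txt} staged={a.txt, c.txt, e.txt}
Final staged set: {a.txt, c.txt, e.txt} -> count=3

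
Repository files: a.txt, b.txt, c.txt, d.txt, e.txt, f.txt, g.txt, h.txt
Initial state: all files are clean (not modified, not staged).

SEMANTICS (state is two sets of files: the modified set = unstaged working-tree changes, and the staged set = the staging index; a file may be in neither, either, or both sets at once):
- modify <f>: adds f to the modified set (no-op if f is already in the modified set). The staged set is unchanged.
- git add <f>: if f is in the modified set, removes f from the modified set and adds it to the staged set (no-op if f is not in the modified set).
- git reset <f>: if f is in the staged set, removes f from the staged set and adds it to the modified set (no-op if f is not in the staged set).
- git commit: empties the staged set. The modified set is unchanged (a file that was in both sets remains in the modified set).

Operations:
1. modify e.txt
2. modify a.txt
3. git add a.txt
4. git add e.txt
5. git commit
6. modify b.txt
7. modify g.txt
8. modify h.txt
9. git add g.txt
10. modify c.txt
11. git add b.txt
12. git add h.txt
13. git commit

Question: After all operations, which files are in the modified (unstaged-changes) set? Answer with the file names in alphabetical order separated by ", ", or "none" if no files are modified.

Answer: c.txt

Derivation:
After op 1 (modify e.txt): modified={e.txt} staged={none}
After op 2 (modify a.txt): modified={a.txt, e.txt} staged={none}
After op 3 (git add a.txt): modified={e.txt} staged={a.txt}
After op 4 (git add e.txt): modified={none} staged={a.txt, e.txt}
After op 5 (git commit): modified={none} staged={none}
After op 6 (modify b.txt): modified={b.txt} staged={none}
After op 7 (modify g.txt): modified={b.txt, g.txt} staged={none}
After op 8 (modify h.txt): modified={b.txt, g.txt, h.txt} staged={none}
After op 9 (git add g.txt): modified={b.txt, h.txt} staged={g.txt}
After op 10 (modify c.txt): modified={b.txt, c.txt, h.txt} staged={g.txt}
After op 11 (git add b.txt): modified={c.txt, h.txt} staged={b.txt, g.txt}
After op 12 (git add h.txt): modified={c.txt} staged={b.txt, g.txt, h.txt}
After op 13 (git commit): modified={c.txt} staged={none}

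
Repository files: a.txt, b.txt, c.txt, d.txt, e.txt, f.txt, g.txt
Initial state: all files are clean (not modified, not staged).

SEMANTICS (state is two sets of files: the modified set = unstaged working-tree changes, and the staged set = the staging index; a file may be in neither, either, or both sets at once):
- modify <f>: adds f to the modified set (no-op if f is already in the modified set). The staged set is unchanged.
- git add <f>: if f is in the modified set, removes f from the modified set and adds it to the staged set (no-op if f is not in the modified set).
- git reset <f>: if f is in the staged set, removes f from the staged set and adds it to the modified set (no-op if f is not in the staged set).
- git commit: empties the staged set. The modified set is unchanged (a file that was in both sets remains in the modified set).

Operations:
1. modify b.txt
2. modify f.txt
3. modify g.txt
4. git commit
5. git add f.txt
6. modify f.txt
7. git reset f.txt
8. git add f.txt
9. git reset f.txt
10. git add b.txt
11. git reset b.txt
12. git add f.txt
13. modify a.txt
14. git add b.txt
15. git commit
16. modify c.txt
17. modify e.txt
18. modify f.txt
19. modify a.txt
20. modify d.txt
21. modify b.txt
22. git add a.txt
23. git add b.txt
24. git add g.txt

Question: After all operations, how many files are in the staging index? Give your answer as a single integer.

Answer: 3

Derivation:
After op 1 (modify b.txt): modified={b.txt} staged={none}
After op 2 (modify f.txt): modified={b.txt, f.txt} staged={none}
After op 3 (modify g.txt): modified={b.txt, f.txt, g.txt} staged={none}
After op 4 (git commit): modified={b.txt, f.txt, g.txt} staged={none}
After op 5 (git add f.txt): modified={b.txt, g.txt} staged={f.txt}
After op 6 (modify f.txt): modified={b.txt, f.txt, g.txt} staged={f.txt}
After op 7 (git reset f.txt): modified={b.txt, f.txt, g.txt} staged={none}
After op 8 (git add f.txt): modified={b.txt, g.txt} staged={f.txt}
After op 9 (git reset f.txt): modified={b.txt, f.txt, g.txt} staged={none}
After op 10 (git add b.txt): modified={f.txt, g.txt} staged={b.txt}
After op 11 (git reset b.txt): modified={b.txt, f.txt, g.txt} staged={none}
After op 12 (git add f.txt): modified={b.txt, g.txt} staged={f.txt}
After op 13 (modify a.txt): modified={a.txt, b.txt, g.txt} staged={f.txt}
After op 14 (git add b.txt): modified={a.txt, g.txt} staged={b.txt, f.txt}
After op 15 (git commit): modified={a.txt, g.txt} staged={none}
After op 16 (modify c.txt): modified={a.txt, c.txt, g.txt} staged={none}
After op 17 (modify e.txt): modified={a.txt, c.txt, e.txt, g.txt} staged={none}
After op 18 (modify f.txt): modified={a.txt, c.txt, e.txt, f.txt, g.txt} staged={none}
After op 19 (modify a.txt): modified={a.txt, c.txt, e.txt, f.txt, g.txt} staged={none}
After op 20 (modify d.txt): modified={a.txt, c.txt, d.txt, e.txt, f.txt, g.txt} staged={none}
After op 21 (modify b.txt): modified={a.txt, b.txt, c.txt, d.txt, e.txt, f.txt, g.txt} staged={none}
After op 22 (git add a.txt): modified={b.txt, c.txt, d.txt, e.txt, f.txt, g.txt} staged={a.txt}
After op 23 (git add b.txt): modified={c.txt, d.txt, e.txt, f.txt, g.txt} staged={a.txt, b.txt}
After op 24 (git add g.txt): modified={c.txt, d.txt, e.txt, f.txt} staged={a.txt, b.txt, g.txt}
Final staged set: {a.txt, b.txt, g.txt} -> count=3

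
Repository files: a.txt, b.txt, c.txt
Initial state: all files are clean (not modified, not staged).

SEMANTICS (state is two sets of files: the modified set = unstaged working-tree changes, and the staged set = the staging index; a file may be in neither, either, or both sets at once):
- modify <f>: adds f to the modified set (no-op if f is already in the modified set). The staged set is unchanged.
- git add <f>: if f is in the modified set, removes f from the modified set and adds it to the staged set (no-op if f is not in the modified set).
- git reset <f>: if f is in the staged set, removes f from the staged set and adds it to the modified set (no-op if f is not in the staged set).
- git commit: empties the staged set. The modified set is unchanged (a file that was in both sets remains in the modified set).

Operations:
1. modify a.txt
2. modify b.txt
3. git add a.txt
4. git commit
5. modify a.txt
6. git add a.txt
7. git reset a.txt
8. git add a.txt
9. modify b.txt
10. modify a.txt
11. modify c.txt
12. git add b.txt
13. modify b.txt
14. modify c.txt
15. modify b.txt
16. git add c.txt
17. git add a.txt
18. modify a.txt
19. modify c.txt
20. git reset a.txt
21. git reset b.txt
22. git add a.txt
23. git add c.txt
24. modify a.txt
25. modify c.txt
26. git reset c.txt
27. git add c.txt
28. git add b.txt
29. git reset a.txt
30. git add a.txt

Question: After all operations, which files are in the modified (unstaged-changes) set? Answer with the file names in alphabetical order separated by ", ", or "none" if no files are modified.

After op 1 (modify a.txt): modified={a.txt} staged={none}
After op 2 (modify b.txt): modified={a.txt, b.txt} staged={none}
After op 3 (git add a.txt): modified={b.txt} staged={a.txt}
After op 4 (git commit): modified={b.txt} staged={none}
After op 5 (modify a.txt): modified={a.txt, b.txt} staged={none}
After op 6 (git add a.txt): modified={b.txt} staged={a.txt}
After op 7 (git reset a.txt): modified={a.txt, b.txt} staged={none}
After op 8 (git add a.txt): modified={b.txt} staged={a.txt}
After op 9 (modify b.txt): modified={b.txt} staged={a.txt}
After op 10 (modify a.txt): modified={a.txt, b.txt} staged={a.txt}
After op 11 (modify c.txt): modified={a.txt, b.txt, c.txt} staged={a.txt}
After op 12 (git add b.txt): modified={a.txt, c.txt} staged={a.txt, b.txt}
After op 13 (modify b.txt): modified={a.txt, b.txt, c.txt} staged={a.txt, b.txt}
After op 14 (modify c.txt): modified={a.txt, b.txt, c.txt} staged={a.txt, b.txt}
After op 15 (modify b.txt): modified={a.txt, b.txt, c.txt} staged={a.txt, b.txt}
After op 16 (git add c.txt): modified={a.txt, b.txt} staged={a.txt, b.txt, c.txt}
After op 17 (git add a.txt): modified={b.txt} staged={a.txt, b.txt, c.txt}
After op 18 (modify a.txt): modified={a.txt, b.txt} staged={a.txt, b.txt, c.txt}
After op 19 (modify c.txt): modified={a.txt, b.txt, c.txt} staged={a.txt, b.txt, c.txt}
After op 20 (git reset a.txt): modified={a.txt, b.txt, c.txt} staged={b.txt, c.txt}
After op 21 (git reset b.txt): modified={a.txt, b.txt, c.txt} staged={c.txt}
After op 22 (git add a.txt): modified={b.txt, c.txt} staged={a.txt, c.txt}
After op 23 (git add c.txt): modified={b.txt} staged={a.txt, c.txt}
After op 24 (modify a.txt): modified={a.txt, b.txt} staged={a.txt, c.txt}
After op 25 (modify c.txt): modified={a.txt, b.txt, c.txt} staged={a.txt, c.txt}
After op 26 (git reset c.txt): modified={a.txt, b.txt, c.txt} staged={a.txt}
After op 27 (git add c.txt): modified={a.txt, b.txt} staged={a.txt, c.txt}
After op 28 (git add b.txt): modified={a.txt} staged={a.txt, b.txt, c.txt}
After op 29 (git reset a.txt): modified={a.txt} staged={b.txt, c.txt}
After op 30 (git add a.txt): modified={none} staged={a.txt, b.txt, c.txt}

Answer: none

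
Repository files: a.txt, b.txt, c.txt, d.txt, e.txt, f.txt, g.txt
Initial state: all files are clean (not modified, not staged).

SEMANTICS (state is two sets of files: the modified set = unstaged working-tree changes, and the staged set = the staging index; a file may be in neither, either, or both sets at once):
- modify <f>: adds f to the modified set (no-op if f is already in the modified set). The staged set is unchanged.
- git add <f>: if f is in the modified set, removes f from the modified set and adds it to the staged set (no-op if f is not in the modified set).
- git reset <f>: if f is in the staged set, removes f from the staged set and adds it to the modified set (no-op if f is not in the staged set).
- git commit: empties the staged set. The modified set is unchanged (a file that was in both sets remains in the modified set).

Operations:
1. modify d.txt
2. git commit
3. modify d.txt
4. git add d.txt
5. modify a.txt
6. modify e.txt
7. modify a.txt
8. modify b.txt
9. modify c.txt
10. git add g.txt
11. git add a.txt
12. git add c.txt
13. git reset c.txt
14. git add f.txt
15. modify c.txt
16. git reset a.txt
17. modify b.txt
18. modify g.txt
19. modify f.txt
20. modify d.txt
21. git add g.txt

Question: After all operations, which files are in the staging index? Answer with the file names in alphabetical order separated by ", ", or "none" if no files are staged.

Answer: d.txt, g.txt

Derivation:
After op 1 (modify d.txt): modified={d.txt} staged={none}
After op 2 (git commit): modified={d.txt} staged={none}
After op 3 (modify d.txt): modified={d.txt} staged={none}
After op 4 (git add d.txt): modified={none} staged={d.txt}
After op 5 (modify a.txt): modified={a.txt} staged={d.txt}
After op 6 (modify e.txt): modified={a.txt, e.txt} staged={d.txt}
After op 7 (modify a.txt): modified={a.txt, e.txt} staged={d.txt}
After op 8 (modify b.txt): modified={a.txt, b.txt, e.txt} staged={d.txt}
After op 9 (modify c.txt): modified={a.txt, b.txt, c.txt, e.txt} staged={d.txt}
After op 10 (git add g.txt): modified={a.txt, b.txt, c.txt, e.txt} staged={d.txt}
After op 11 (git add a.txt): modified={b.txt, c.txt, e.txt} staged={a.txt, d.txt}
After op 12 (git add c.txt): modified={b.txt, e.txt} staged={a.txt, c.txt, d.txt}
After op 13 (git reset c.txt): modified={b.txt, c.txt, e.txt} staged={a.txt, d.txt}
After op 14 (git add f.txt): modified={b.txt, c.txt, e.txt} staged={a.txt, d.txt}
After op 15 (modify c.txt): modified={b.txt, c.txt, e.txt} staged={a.txt, d.txt}
After op 16 (git reset a.txt): modified={a.txt, b.txt, c.txt, e.txt} staged={d.txt}
After op 17 (modify b.txt): modified={a.txt, b.txt, c.txt, e.txt} staged={d.txt}
After op 18 (modify g.txt): modified={a.txt, b.txt, c.txt, e.txt, g.txt} staged={d.txt}
After op 19 (modify f.txt): modified={a.txt, b.txt, c.txt, e.txt, f.txt, g.txt} staged={d.txt}
After op 20 (modify d.txt): modified={a.txt, b.txt, c.txt, d.txt, e.txt, f.txt, g.txt} staged={d.txt}
After op 21 (git add g.txt): modified={a.txt, b.txt, c.txt, d.txt, e.txt, f.txt} staged={d.txt, g.txt}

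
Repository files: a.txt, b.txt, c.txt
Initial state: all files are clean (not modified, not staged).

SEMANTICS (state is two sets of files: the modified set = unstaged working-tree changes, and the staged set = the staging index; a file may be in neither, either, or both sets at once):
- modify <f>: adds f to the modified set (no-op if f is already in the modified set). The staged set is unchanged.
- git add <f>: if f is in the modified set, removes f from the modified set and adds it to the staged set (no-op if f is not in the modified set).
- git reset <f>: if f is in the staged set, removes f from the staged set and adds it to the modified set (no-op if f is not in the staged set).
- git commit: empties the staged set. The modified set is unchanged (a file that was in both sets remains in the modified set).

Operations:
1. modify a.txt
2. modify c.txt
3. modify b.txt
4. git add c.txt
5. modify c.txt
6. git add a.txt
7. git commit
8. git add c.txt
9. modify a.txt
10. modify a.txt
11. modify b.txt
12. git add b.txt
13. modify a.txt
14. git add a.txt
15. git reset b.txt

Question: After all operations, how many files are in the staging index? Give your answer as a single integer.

After op 1 (modify a.txt): modified={a.txt} staged={none}
After op 2 (modify c.txt): modified={a.txt, c.txt} staged={none}
After op 3 (modify b.txt): modified={a.txt, b.txt, c.txt} staged={none}
After op 4 (git add c.txt): modified={a.txt, b.txt} staged={c.txt}
After op 5 (modify c.txt): modified={a.txt, b.txt, c.txt} staged={c.txt}
After op 6 (git add a.txt): modified={b.txt, c.txt} staged={a.txt, c.txt}
After op 7 (git commit): modified={b.txt, c.txt} staged={none}
After op 8 (git add c.txt): modified={b.txt} staged={c.txt}
After op 9 (modify a.txt): modified={a.txt, b.txt} staged={c.txt}
After op 10 (modify a.txt): modified={a.txt, b.txt} staged={c.txt}
After op 11 (modify b.txt): modified={a.txt, b.txt} staged={c.txt}
After op 12 (git add b.txt): modified={a.txt} staged={b.txt, c.txt}
After op 13 (modify a.txt): modified={a.txt} staged={b.txt, c.txt}
After op 14 (git add a.txt): modified={none} staged={a.txt, b.txt, c.txt}
After op 15 (git reset b.txt): modified={b.txt} staged={a.txt, c.txt}
Final staged set: {a.txt, c.txt} -> count=2

Answer: 2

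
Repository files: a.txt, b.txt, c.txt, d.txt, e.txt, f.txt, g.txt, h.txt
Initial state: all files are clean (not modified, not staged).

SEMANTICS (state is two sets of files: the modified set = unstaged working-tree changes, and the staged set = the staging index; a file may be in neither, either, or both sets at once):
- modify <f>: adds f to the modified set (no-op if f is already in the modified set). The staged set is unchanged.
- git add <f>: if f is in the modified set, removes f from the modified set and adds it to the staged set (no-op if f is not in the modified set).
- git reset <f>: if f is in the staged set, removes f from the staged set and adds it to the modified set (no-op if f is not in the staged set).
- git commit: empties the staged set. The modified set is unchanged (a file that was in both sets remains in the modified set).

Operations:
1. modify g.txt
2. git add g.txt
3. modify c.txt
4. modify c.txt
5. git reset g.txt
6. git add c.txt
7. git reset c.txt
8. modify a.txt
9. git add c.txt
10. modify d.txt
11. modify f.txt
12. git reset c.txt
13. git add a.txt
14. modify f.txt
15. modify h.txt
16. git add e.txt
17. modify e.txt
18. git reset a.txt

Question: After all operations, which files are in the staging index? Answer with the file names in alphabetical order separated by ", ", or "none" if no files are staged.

Answer: none

Derivation:
After op 1 (modify g.txt): modified={g.txt} staged={none}
After op 2 (git add g.txt): modified={none} staged={g.txt}
After op 3 (modify c.txt): modified={c.txt} staged={g.txt}
After op 4 (modify c.txt): modified={c.txt} staged={g.txt}
After op 5 (git reset g.txt): modified={c.txt, g.txt} staged={none}
After op 6 (git add c.txt): modified={g.txt} staged={c.txt}
After op 7 (git reset c.txt): modified={c.txt, g.txt} staged={none}
After op 8 (modify a.txt): modified={a.txt, c.txt, g.txt} staged={none}
After op 9 (git add c.txt): modified={a.txt, g.txt} staged={c.txt}
After op 10 (modify d.txt): modified={a.txt, d.txt, g.txt} staged={c.txt}
After op 11 (modify f.txt): modified={a.txt, d.txt, f.txt, g.txt} staged={c.txt}
After op 12 (git reset c.txt): modified={a.txt, c.txt, d.txt, f.txt, g.txt} staged={none}
After op 13 (git add a.txt): modified={c.txt, d.txt, f.txt, g.txt} staged={a.txt}
After op 14 (modify f.txt): modified={c.txt, d.txt, f.txt, g.txt} staged={a.txt}
After op 15 (modify h.txt): modified={c.txt, d.txt, f.txt, g.txt, h.txt} staged={a.txt}
After op 16 (git add e.txt): modified={c.txt, d.txt, f.txt, g.txt, h.txt} staged={a.txt}
After op 17 (modify e.txt): modified={c.txt, d.txt, e.txt, f.txt, g.txt, h.txt} staged={a.txt}
After op 18 (git reset a.txt): modified={a.txt, c.txt, d.txt, e.txt, f.txt, g.txt, h.txt} staged={none}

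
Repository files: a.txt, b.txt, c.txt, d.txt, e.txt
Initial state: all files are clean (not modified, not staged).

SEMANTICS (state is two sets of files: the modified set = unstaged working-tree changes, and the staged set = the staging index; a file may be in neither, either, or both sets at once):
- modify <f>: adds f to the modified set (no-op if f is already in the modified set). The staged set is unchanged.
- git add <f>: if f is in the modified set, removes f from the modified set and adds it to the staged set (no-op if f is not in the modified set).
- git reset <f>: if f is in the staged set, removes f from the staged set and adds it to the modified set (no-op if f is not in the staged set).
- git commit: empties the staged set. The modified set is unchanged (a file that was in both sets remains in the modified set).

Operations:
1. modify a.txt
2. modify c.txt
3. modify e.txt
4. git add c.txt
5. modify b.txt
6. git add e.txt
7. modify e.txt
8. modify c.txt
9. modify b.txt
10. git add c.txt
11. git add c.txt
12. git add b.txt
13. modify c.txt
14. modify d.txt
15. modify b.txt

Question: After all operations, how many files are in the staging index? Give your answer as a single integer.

Answer: 3

Derivation:
After op 1 (modify a.txt): modified={a.txt} staged={none}
After op 2 (modify c.txt): modified={a.txt, c.txt} staged={none}
After op 3 (modify e.txt): modified={a.txt, c.txt, e.txt} staged={none}
After op 4 (git add c.txt): modified={a.txt, e.txt} staged={c.txt}
After op 5 (modify b.txt): modified={a.txt, b.txt, e.txt} staged={c.txt}
After op 6 (git add e.txt): modified={a.txt, b.txt} staged={c.txt, e.txt}
After op 7 (modify e.txt): modified={a.txt, b.txt, e.txt} staged={c.txt, e.txt}
After op 8 (modify c.txt): modified={a.txt, b.txt, c.txt, e.txt} staged={c.txt, e.txt}
After op 9 (modify b.txt): modified={a.txt, b.txt, c.txt, e.txt} staged={c.txt, e.txt}
After op 10 (git add c.txt): modified={a.txt, b.txt, e.txt} staged={c.txt, e.txt}
After op 11 (git add c.txt): modified={a.txt, b.txt, e.txt} staged={c.txt, e.txt}
After op 12 (git add b.txt): modified={a.txt, e.txt} staged={b.txt, c.txt, e.txt}
After op 13 (modify c.txt): modified={a.txt, c.txt, e.txt} staged={b.txt, c.txt, e.txt}
After op 14 (modify d.txt): modified={a.txt, c.txt, d.txt, e.txt} staged={b.txt, c.txt, e.txt}
After op 15 (modify b.txt): modified={a.txt, b.txt, c.txt, d.txt, e.txt} staged={b.txt, c.txt, e.txt}
Final staged set: {b.txt, c.txt, e.txt} -> count=3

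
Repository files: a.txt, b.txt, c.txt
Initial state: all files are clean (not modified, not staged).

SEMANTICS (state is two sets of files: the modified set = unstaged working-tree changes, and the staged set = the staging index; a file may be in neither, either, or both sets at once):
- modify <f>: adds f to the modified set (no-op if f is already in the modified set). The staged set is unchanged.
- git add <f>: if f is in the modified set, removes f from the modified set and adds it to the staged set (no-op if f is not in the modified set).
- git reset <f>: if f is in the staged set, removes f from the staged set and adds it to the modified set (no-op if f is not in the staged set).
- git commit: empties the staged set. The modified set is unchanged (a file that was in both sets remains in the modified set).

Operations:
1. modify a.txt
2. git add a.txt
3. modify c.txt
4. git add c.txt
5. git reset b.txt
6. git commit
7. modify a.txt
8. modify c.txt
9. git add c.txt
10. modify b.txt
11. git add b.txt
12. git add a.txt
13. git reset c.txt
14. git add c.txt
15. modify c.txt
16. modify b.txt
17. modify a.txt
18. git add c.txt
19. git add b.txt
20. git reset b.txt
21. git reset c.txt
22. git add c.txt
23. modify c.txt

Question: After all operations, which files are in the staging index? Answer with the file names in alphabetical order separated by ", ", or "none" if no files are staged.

After op 1 (modify a.txt): modified={a.txt} staged={none}
After op 2 (git add a.txt): modified={none} staged={a.txt}
After op 3 (modify c.txt): modified={c.txt} staged={a.txt}
After op 4 (git add c.txt): modified={none} staged={a.txt, c.txt}
After op 5 (git reset b.txt): modified={none} staged={a.txt, c.txt}
After op 6 (git commit): modified={none} staged={none}
After op 7 (modify a.txt): modified={a.txt} staged={none}
After op 8 (modify c.txt): modified={a.txt, c.txt} staged={none}
After op 9 (git add c.txt): modified={a.txt} staged={c.txt}
After op 10 (modify b.txt): modified={a.txt, b.txt} staged={c.txt}
After op 11 (git add b.txt): modified={a.txt} staged={b.txt, c.txt}
After op 12 (git add a.txt): modified={none} staged={a.txt, b.txt, c.txt}
After op 13 (git reset c.txt): modified={c.txt} staged={a.txt, b.txt}
After op 14 (git add c.txt): modified={none} staged={a.txt, b.txt, c.txt}
After op 15 (modify c.txt): modified={c.txt} staged={a.txt, b.txt, c.txt}
After op 16 (modify b.txt): modified={b.txt, c.txt} staged={a.txt, b.txt, c.txt}
After op 17 (modify a.txt): modified={a.txt, b.txt, c.txt} staged={a.txt, b.txt, c.txt}
After op 18 (git add c.txt): modified={a.txt, b.txt} staged={a.txt, b.txt, c.txt}
After op 19 (git add b.txt): modified={a.txt} staged={a.txt, b.txt, c.txt}
After op 20 (git reset b.txt): modified={a.txt, b.txt} staged={a.txt, c.txt}
After op 21 (git reset c.txt): modified={a.txt, b.txt, c.txt} staged={a.txt}
After op 22 (git add c.txt): modified={a.txt, b.txt} staged={a.txt, c.txt}
After op 23 (modify c.txt): modified={a.txt, b.txt, c.txt} staged={a.txt, c.txt}

Answer: a.txt, c.txt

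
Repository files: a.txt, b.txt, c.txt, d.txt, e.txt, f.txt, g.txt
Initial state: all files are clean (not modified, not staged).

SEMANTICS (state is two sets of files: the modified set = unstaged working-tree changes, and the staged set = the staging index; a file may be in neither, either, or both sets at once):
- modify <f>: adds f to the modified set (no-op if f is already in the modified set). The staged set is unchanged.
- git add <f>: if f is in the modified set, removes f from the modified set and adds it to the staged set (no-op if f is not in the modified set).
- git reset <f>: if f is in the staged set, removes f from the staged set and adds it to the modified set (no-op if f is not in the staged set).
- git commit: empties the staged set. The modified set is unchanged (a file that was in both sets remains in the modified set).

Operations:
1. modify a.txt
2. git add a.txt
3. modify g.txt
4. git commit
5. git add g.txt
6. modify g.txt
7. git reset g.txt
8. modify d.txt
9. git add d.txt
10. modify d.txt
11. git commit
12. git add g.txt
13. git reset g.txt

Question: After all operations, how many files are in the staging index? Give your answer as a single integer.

After op 1 (modify a.txt): modified={a.txt} staged={none}
After op 2 (git add a.txt): modified={none} staged={a.txt}
After op 3 (modify g.txt): modified={g.txt} staged={a.txt}
After op 4 (git commit): modified={g.txt} staged={none}
After op 5 (git add g.txt): modified={none} staged={g.txt}
After op 6 (modify g.txt): modified={g.txt} staged={g.txt}
After op 7 (git reset g.txt): modified={g.txt} staged={none}
After op 8 (modify d.txt): modified={d.txt, g.txt} staged={none}
After op 9 (git add d.txt): modified={g.txt} staged={d.txt}
After op 10 (modify d.txt): modified={d.txt, g.txt} staged={d.txt}
After op 11 (git commit): modified={d.txt, g.txt} staged={none}
After op 12 (git add g.txt): modified={d.txt} staged={g.txt}
After op 13 (git reset g.txt): modified={d.txt, g.txt} staged={none}
Final staged set: {none} -> count=0

Answer: 0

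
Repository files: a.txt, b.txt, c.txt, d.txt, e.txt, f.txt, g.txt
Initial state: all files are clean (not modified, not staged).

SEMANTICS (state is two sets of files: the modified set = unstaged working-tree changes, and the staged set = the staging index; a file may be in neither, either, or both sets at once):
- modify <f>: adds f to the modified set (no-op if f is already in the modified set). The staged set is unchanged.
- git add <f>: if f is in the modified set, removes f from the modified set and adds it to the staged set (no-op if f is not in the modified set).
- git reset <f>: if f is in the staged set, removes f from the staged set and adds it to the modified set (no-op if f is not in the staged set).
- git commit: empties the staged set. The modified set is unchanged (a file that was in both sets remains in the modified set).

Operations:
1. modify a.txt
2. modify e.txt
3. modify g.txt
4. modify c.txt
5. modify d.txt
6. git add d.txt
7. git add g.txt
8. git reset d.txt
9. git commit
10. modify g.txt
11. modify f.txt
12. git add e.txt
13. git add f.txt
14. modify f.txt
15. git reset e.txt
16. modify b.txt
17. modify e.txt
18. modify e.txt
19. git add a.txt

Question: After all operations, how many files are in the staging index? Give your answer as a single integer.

Answer: 2

Derivation:
After op 1 (modify a.txt): modified={a.txt} staged={none}
After op 2 (modify e.txt): modified={a.txt, e.txt} staged={none}
After op 3 (modify g.txt): modified={a.txt, e.txt, g.txt} staged={none}
After op 4 (modify c.txt): modified={a.txt, c.txt, e.txt, g.txt} staged={none}
After op 5 (modify d.txt): modified={a.txt, c.txt, d.txt, e.txt, g.txt} staged={none}
After op 6 (git add d.txt): modified={a.txt, c.txt, e.txt, g.txt} staged={d.txt}
After op 7 (git add g.txt): modified={a.txt, c.txt, e.txt} staged={d.txt, g.txt}
After op 8 (git reset d.txt): modified={a.txt, c.txt, d.txt, e.txt} staged={g.txt}
After op 9 (git commit): modified={a.txt, c.txt, d.txt, e.txt} staged={none}
After op 10 (modify g.txt): modified={a.txt, c.txt, d.txt, e.txt, g.txt} staged={none}
After op 11 (modify f.txt): modified={a.txt, c.txt, d.txt, e.txt, f.txt, g.txt} staged={none}
After op 12 (git add e.txt): modified={a.txt, c.txt, d.txt, f.txt, g.txt} staged={e.txt}
After op 13 (git add f.txt): modified={a.txt, c.txt, d.txt, g.txt} staged={e.txt, f.txt}
After op 14 (modify f.txt): modified={a.txt, c.txt, d.txt, f.txt, g.txt} staged={e.txt, f.txt}
After op 15 (git reset e.txt): modified={a.txt, c.txt, d.txt, e.txt, f.txt, g.txt} staged={f.txt}
After op 16 (modify b.txt): modified={a.txt, b.txt, c.txt, d.txt, e.txt, f.txt, g.txt} staged={f.txt}
After op 17 (modify e.txt): modified={a.txt, b.txt, c.txt, d.txt, e.txt, f.txt, g.txt} staged={f.txt}
After op 18 (modify e.txt): modified={a.txt, b.txt, c.txt, d.txt, e.txt, f.txt, g.txt} staged={f.txt}
After op 19 (git add a.txt): modified={b.txt, c.txt, d.txt, e.txt, f.txt, g.txt} staged={a.txt, f.txt}
Final staged set: {a.txt, f.txt} -> count=2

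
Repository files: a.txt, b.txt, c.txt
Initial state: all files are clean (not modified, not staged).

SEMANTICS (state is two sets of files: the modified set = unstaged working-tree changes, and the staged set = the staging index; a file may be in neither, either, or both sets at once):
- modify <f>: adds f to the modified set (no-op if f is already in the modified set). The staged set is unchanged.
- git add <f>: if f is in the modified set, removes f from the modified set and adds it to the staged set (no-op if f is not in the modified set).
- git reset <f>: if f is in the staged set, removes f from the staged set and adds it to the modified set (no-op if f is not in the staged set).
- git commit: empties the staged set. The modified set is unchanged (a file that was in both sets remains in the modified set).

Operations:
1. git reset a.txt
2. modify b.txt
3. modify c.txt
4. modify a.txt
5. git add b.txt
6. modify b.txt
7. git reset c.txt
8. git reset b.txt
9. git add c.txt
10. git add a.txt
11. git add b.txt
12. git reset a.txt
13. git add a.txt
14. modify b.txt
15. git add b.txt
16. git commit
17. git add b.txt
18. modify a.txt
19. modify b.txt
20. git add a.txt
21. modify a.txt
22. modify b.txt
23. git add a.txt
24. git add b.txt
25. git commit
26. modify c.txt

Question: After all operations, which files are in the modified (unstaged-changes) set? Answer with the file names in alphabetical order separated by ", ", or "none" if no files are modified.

Answer: c.txt

Derivation:
After op 1 (git reset a.txt): modified={none} staged={none}
After op 2 (modify b.txt): modified={b.txt} staged={none}
After op 3 (modify c.txt): modified={b.txt, c.txt} staged={none}
After op 4 (modify a.txt): modified={a.txt, b.txt, c.txt} staged={none}
After op 5 (git add b.txt): modified={a.txt, c.txt} staged={b.txt}
After op 6 (modify b.txt): modified={a.txt, b.txt, c.txt} staged={b.txt}
After op 7 (git reset c.txt): modified={a.txt, b.txt, c.txt} staged={b.txt}
After op 8 (git reset b.txt): modified={a.txt, b.txt, c.txt} staged={none}
After op 9 (git add c.txt): modified={a.txt, b.txt} staged={c.txt}
After op 10 (git add a.txt): modified={b.txt} staged={a.txt, c.txt}
After op 11 (git add b.txt): modified={none} staged={a.txt, b.txt, c.txt}
After op 12 (git reset a.txt): modified={a.txt} staged={b.txt, c.txt}
After op 13 (git add a.txt): modified={none} staged={a.txt, b.txt, c.txt}
After op 14 (modify b.txt): modified={b.txt} staged={a.txt, b.txt, c.txt}
After op 15 (git add b.txt): modified={none} staged={a.txt, b.txt, c.txt}
After op 16 (git commit): modified={none} staged={none}
After op 17 (git add b.txt): modified={none} staged={none}
After op 18 (modify a.txt): modified={a.txt} staged={none}
After op 19 (modify b.txt): modified={a.txt, b.txt} staged={none}
After op 20 (git add a.txt): modified={b.txt} staged={a.txt}
After op 21 (modify a.txt): modified={a.txt, b.txt} staged={a.txt}
After op 22 (modify b.txt): modified={a.txt, b.txt} staged={a.txt}
After op 23 (git add a.txt): modified={b.txt} staged={a.txt}
After op 24 (git add b.txt): modified={none} staged={a.txt, b.txt}
After op 25 (git commit): modified={none} staged={none}
After op 26 (modify c.txt): modified={c.txt} staged={none}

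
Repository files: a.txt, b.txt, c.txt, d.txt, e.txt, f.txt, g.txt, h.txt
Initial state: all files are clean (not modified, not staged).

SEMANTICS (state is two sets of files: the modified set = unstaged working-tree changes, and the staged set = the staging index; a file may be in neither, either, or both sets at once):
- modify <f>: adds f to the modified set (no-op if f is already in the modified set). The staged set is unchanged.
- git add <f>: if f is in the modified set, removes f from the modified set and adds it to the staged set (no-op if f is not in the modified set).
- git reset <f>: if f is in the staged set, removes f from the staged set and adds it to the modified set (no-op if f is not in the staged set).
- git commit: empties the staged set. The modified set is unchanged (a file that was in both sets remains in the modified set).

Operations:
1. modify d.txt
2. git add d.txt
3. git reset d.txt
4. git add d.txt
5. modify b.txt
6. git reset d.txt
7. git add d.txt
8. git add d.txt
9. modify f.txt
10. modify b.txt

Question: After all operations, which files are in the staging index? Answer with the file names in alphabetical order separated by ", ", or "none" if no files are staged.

After op 1 (modify d.txt): modified={d.txt} staged={none}
After op 2 (git add d.txt): modified={none} staged={d.txt}
After op 3 (git reset d.txt): modified={d.txt} staged={none}
After op 4 (git add d.txt): modified={none} staged={d.txt}
After op 5 (modify b.txt): modified={b.txt} staged={d.txt}
After op 6 (git reset d.txt): modified={b.txt, d.txt} staged={none}
After op 7 (git add d.txt): modified={b.txt} staged={d.txt}
After op 8 (git add d.txt): modified={b.txt} staged={d.txt}
After op 9 (modify f.txt): modified={b.txt, f.txt} staged={d.txt}
After op 10 (modify b.txt): modified={b.txt, f.txt} staged={d.txt}

Answer: d.txt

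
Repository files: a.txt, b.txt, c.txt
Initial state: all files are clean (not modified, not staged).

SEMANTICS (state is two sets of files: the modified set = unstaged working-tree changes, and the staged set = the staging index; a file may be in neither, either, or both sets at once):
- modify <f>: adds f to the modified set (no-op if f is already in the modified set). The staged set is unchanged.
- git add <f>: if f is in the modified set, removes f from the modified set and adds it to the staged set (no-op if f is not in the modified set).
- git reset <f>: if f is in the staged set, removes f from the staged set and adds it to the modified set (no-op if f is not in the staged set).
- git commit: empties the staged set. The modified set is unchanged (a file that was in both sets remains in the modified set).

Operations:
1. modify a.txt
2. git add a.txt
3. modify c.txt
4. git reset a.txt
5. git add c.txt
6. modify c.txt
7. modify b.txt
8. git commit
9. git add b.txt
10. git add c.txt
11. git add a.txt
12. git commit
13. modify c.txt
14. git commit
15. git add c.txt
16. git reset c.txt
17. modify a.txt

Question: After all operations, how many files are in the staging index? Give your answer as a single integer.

Answer: 0

Derivation:
After op 1 (modify a.txt): modified={a.txt} staged={none}
After op 2 (git add a.txt): modified={none} staged={a.txt}
After op 3 (modify c.txt): modified={c.txt} staged={a.txt}
After op 4 (git reset a.txt): modified={a.txt, c.txt} staged={none}
After op 5 (git add c.txt): modified={a.txt} staged={c.txt}
After op 6 (modify c.txt): modified={a.txt, c.txt} staged={c.txt}
After op 7 (modify b.txt): modified={a.txt, b.txt, c.txt} staged={c.txt}
After op 8 (git commit): modified={a.txt, b.txt, c.txt} staged={none}
After op 9 (git add b.txt): modified={a.txt, c.txt} staged={b.txt}
After op 10 (git add c.txt): modified={a.txt} staged={b.txt, c.txt}
After op 11 (git add a.txt): modified={none} staged={a.txt, b.txt, c.txt}
After op 12 (git commit): modified={none} staged={none}
After op 13 (modify c.txt): modified={c.txt} staged={none}
After op 14 (git commit): modified={c.txt} staged={none}
After op 15 (git add c.txt): modified={none} staged={c.txt}
After op 16 (git reset c.txt): modified={c.txt} staged={none}
After op 17 (modify a.txt): modified={a.txt, c.txt} staged={none}
Final staged set: {none} -> count=0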